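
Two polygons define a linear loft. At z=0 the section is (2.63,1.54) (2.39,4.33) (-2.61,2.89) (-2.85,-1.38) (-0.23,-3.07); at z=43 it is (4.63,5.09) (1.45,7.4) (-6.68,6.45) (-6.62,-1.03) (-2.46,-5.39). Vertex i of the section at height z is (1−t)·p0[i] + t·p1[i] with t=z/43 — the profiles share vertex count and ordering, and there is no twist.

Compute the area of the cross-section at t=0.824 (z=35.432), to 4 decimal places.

Cross-section at t=0.824: each vertex is (1-t)·p0[i] + t·p1[i].
  v1: (1-0.824)·(2.63,1.54) + 0.824·(4.63,5.09) = (4.2780,4.4652)
  v2: (1-0.824)·(2.39,4.33) + 0.824·(1.45,7.4) = (1.6154,6.8597)
  v3: (1-0.824)·(-2.61,2.89) + 0.824·(-6.68,6.45) = (-5.9637,5.8234)
  v4: (1-0.824)·(-2.85,-1.38) + 0.824·(-6.62,-1.03) = (-5.9565,-1.0916)
  v5: (1-0.824)·(-0.23,-3.07) + 0.824·(-2.46,-5.39) = (-2.0675,-4.9817)
Shoelace sum Σ(x_i·y_{i+1} − x_{i+1}·y_i):
  i=1: 4.2780·6.8597 − 1.6154·4.4652 = +22.1324 (running +22.1324)
  i=2: 1.6154·5.8234 − -5.9637·6.8597 = +50.3164 (running +72.4488)
  i=3: -5.9637·-1.0916 − -5.9565·5.8234 = +41.1972 (running +113.6460)
  i=4: -5.9565·-4.9817 − -2.0675·-1.0916 = +27.4164 (running +141.0623)
  i=5: -2.0675·4.4652 − 4.2780·-4.9817 = +12.0797 (running +153.1421)
Area = |Σ|/2 = |153.1421|/2 = 76.5710

Area at t=0.824: 76.5710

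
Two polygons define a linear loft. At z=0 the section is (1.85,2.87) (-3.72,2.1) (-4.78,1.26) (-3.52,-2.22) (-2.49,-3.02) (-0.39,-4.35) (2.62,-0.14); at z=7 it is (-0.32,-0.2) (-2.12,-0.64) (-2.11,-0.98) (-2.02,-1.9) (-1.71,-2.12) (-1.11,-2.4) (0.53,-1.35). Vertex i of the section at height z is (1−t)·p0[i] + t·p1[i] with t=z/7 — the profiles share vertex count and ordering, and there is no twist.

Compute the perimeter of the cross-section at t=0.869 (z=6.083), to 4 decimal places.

Perimeter at t=0.869: 9.4115

Cross-section at t=0.869: each vertex is (1-t)·p0[i] + t·p1[i].
  v1: (1-0.869)·(1.85,2.87) + 0.869·(-0.32,-0.2) = (-0.0357,0.2022)
  v2: (1-0.869)·(-3.72,2.1) + 0.869·(-2.12,-0.64) = (-2.3296,-0.2811)
  v3: (1-0.869)·(-4.78,1.26) + 0.869·(-2.11,-0.98) = (-2.4598,-0.6866)
  v4: (1-0.869)·(-3.52,-2.22) + 0.869·(-2.02,-1.9) = (-2.2165,-1.9419)
  v5: (1-0.869)·(-2.49,-3.02) + 0.869·(-1.71,-2.12) = (-1.8122,-2.2379)
  v6: (1-0.869)·(-0.39,-4.35) + 0.869·(-1.11,-2.4) = (-1.0157,-2.6555)
  v7: (1-0.869)·(2.62,-0.14) + 0.869·(0.53,-1.35) = (0.8038,-1.1915)
Perimeter = Σ |v_{i+1} − v_i|:
  edge 1→2: √(-2.2939² + -0.4832²) = 2.3442 (running 2.3442)
  edge 2→3: √(-0.1302² + -0.4055²) = 0.4259 (running 2.7701)
  edge 3→4: √(0.2433² + -1.2554²) = 1.2787 (running 4.0488)
  edge 4→5: √(0.4043² + -0.2960²) = 0.5011 (running 4.5499)
  edge 5→6: √(0.7965² + -0.4175²) = 0.8993 (running 5.4492)
  edge 6→7: √(1.8195² + 1.4640²) = 2.3353 (running 7.7845)
  edge 7→1: √(-0.8395² + 1.3937²) = 1.6270 (running 9.4115)
Perimeter = 9.4115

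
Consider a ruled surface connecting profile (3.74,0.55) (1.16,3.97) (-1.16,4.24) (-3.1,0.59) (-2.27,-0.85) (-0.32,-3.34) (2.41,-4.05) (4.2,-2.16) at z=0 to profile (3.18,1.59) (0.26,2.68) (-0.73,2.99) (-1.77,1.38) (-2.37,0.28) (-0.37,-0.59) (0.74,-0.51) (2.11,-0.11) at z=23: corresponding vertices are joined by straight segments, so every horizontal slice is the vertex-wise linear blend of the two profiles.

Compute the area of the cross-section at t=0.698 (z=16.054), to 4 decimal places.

Area at t=0.698: 19.0790

Cross-section at t=0.698: each vertex is (1-t)·p0[i] + t·p1[i].
  v1: (1-0.698)·(3.74,0.55) + 0.698·(3.18,1.59) = (3.3491,1.2759)
  v2: (1-0.698)·(1.16,3.97) + 0.698·(0.26,2.68) = (0.5318,3.0696)
  v3: (1-0.698)·(-1.16,4.24) + 0.698·(-0.73,2.99) = (-0.8599,3.3675)
  v4: (1-0.698)·(-3.1,0.59) + 0.698·(-1.77,1.38) = (-2.1717,1.1414)
  v5: (1-0.698)·(-2.27,-0.85) + 0.698·(-2.37,0.28) = (-2.3398,-0.0613)
  v6: (1-0.698)·(-0.32,-3.34) + 0.698·(-0.37,-0.59) = (-0.3549,-1.4205)
  v7: (1-0.698)·(2.41,-4.05) + 0.698·(0.74,-0.51) = (1.2443,-1.5791)
  v8: (1-0.698)·(4.2,-2.16) + 0.698·(2.11,-0.11) = (2.7412,-0.7291)
Shoelace sum Σ(x_i·y_{i+1} − x_{i+1}·y_i):
  i=1: 3.3491·3.0696 − 0.5318·1.2759 = +9.6019 (running +9.6019)
  i=2: 0.5318·3.3675 − -0.8599·3.0696 = +4.4302 (running +14.0321)
  i=3: -0.8599·1.1414 − -2.1717·3.3675 = +6.3316 (running +20.3637)
  i=4: -2.1717·-0.0613 − -2.3398·1.1414 = +2.8037 (running +23.1674)
  i=5: -2.3398·-1.4205 − -0.3549·-0.0613 = +3.3019 (running +26.4694)
  i=6: -0.3549·-1.5791 − 1.2443·-1.4205 = +2.3280 (running +28.7974)
  i=7: 1.2443·-0.7291 − 2.7412·-1.5791 = +3.4213 (running +32.2187)
  i=8: 2.7412·1.2759 − 3.3491·-0.7291 = +5.9394 (running +38.1580)
Area = |Σ|/2 = |38.1580|/2 = 19.0790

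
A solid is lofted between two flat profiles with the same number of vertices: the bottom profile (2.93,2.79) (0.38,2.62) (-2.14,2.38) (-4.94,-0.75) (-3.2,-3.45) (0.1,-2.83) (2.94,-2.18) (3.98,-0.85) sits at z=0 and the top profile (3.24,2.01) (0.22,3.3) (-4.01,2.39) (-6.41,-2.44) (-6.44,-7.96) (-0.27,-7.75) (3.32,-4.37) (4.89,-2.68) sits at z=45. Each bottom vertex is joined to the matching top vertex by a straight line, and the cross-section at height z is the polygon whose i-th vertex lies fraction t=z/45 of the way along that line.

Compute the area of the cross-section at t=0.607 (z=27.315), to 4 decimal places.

Cross-section at t=0.607: each vertex is (1-t)·p0[i] + t·p1[i].
  v1: (1-0.607)·(2.93,2.79) + 0.607·(3.24,2.01) = (3.1182,2.3165)
  v2: (1-0.607)·(0.38,2.62) + 0.607·(0.22,3.3) = (0.2829,3.0328)
  v3: (1-0.607)·(-2.14,2.38) + 0.607·(-4.01,2.39) = (-3.2751,2.3861)
  v4: (1-0.607)·(-4.94,-0.75) + 0.607·(-6.41,-2.44) = (-5.8323,-1.7758)
  v5: (1-0.607)·(-3.2,-3.45) + 0.607·(-6.44,-7.96) = (-5.1667,-6.1876)
  v6: (1-0.607)·(0.1,-2.83) + 0.607·(-0.27,-7.75) = (-0.1246,-5.8164)
  v7: (1-0.607)·(2.94,-2.18) + 0.607·(3.32,-4.37) = (3.1707,-3.5093)
  v8: (1-0.607)·(3.98,-0.85) + 0.607·(4.89,-2.68) = (4.5324,-1.9608)
Shoelace sum Σ(x_i·y_{i+1} − x_{i+1}·y_i):
  i=1: 3.1182·3.0328 − 0.2829·2.3165 = +8.8014 (running +8.8014)
  i=2: 0.2829·2.3861 − -3.2751·3.0328 = +10.6075 (running +19.4089)
  i=3: -3.2751·-1.7758 − -5.8323·2.3861 = +19.7323 (running +39.1411)
  i=4: -5.8323·-6.1876 − -5.1667·-1.7758 = +26.9126 (running +66.0537)
  i=5: -5.1667·-5.8164 − -0.1246·-6.1876 = +29.2808 (running +95.3345)
  i=6: -0.1246·-3.5093 − 3.1707·-5.8164 = +18.8792 (running +114.2137)
  i=7: 3.1707·-1.9608 − 4.5324·-3.5093 = +9.6885 (running +123.9022)
  i=8: 4.5324·2.3165 − 3.1182·-1.9608 = +16.6136 (running +140.5157)
Area = |Σ|/2 = |140.5157|/2 = 70.2579

Area at t=0.607: 70.2579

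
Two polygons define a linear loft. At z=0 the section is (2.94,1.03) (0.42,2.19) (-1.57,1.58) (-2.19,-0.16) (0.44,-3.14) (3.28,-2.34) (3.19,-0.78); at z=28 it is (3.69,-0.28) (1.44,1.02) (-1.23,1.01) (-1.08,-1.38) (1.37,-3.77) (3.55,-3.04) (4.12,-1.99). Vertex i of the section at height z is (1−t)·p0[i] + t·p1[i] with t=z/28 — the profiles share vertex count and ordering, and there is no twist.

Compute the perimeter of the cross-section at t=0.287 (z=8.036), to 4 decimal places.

Perimeter at t=0.287: 16.7183

Cross-section at t=0.287: each vertex is (1-t)·p0[i] + t·p1[i].
  v1: (1-0.287)·(2.94,1.03) + 0.287·(3.69,-0.28) = (3.1553,0.6540)
  v2: (1-0.287)·(0.42,2.19) + 0.287·(1.44,1.02) = (0.7127,1.8542)
  v3: (1-0.287)·(-1.57,1.58) + 0.287·(-1.23,1.01) = (-1.4724,1.4164)
  v4: (1-0.287)·(-2.19,-0.16) + 0.287·(-1.08,-1.38) = (-1.8714,-0.5101)
  v5: (1-0.287)·(0.44,-3.14) + 0.287·(1.37,-3.77) = (0.7069,-3.3208)
  v6: (1-0.287)·(3.28,-2.34) + 0.287·(3.55,-3.04) = (3.3575,-2.5409)
  v7: (1-0.287)·(3.19,-0.78) + 0.287·(4.12,-1.99) = (3.4569,-1.1273)
Perimeter = Σ |v_{i+1} − v_i|:
  edge 1→2: √(-2.4425² + 1.2002²) = 2.7214 (running 2.7214)
  edge 2→3: √(-2.1852² + -0.4378²) = 2.2286 (running 4.9500)
  edge 3→4: √(-0.3990² + -1.9265²) = 1.9674 (running 6.9175)
  edge 4→5: √(2.5783² + -2.8107²) = 3.8141 (running 10.7316)
  edge 5→6: √(2.6506² + 0.7799²) = 2.7629 (running 13.4946)
  edge 6→7: √(0.0994² + 1.4136²) = 1.4171 (running 14.9117)
  edge 7→1: √(-0.3017² + 1.7813²) = 1.8067 (running 16.7183)
Perimeter = 16.7183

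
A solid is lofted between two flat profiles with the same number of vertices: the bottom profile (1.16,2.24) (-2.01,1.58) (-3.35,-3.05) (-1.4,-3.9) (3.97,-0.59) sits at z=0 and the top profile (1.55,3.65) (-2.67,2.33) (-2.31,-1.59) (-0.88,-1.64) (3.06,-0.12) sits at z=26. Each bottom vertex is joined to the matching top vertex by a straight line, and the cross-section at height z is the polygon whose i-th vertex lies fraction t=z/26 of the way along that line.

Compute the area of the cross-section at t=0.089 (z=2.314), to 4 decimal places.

Cross-section at t=0.089: each vertex is (1-t)·p0[i] + t·p1[i].
  v1: (1-0.089)·(1.16,2.24) + 0.089·(1.55,3.65) = (1.1947,2.3655)
  v2: (1-0.089)·(-2.01,1.58) + 0.089·(-2.67,2.33) = (-2.0687,1.6468)
  v3: (1-0.089)·(-3.35,-3.05) + 0.089·(-2.31,-1.59) = (-3.2574,-2.9201)
  v4: (1-0.089)·(-1.4,-3.9) + 0.089·(-0.88,-1.64) = (-1.3537,-3.6989)
  v5: (1-0.089)·(3.97,-0.59) + 0.089·(3.06,-0.12) = (3.8890,-0.5482)
Shoelace sum Σ(x_i·y_{i+1} − x_{i+1}·y_i):
  i=1: 1.1947·1.6468 − -2.0687·2.3655 = +6.8610 (running +6.8610)
  i=2: -2.0687·-2.9201 − -3.2574·1.6468 = +11.4050 (running +18.2660)
  i=3: -3.2574·-3.6989 − -1.3537·-2.9201 = +8.0959 (running +26.3619)
  i=4: -1.3537·-0.5482 − 3.8890·-3.6989 = +15.1270 (running +41.4888)
  i=5: 3.8890·2.3655 − 1.1947·-0.5482 = +9.8543 (running +51.3432)
Area = |Σ|/2 = |51.3432|/2 = 25.6716

Area at t=0.089: 25.6716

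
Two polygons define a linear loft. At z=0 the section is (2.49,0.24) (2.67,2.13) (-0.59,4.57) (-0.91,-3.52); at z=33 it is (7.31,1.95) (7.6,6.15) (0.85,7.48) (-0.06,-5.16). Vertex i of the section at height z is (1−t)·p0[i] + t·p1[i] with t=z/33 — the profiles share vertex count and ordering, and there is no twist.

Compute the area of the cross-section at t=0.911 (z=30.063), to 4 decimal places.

Cross-section at t=0.911: each vertex is (1-t)·p0[i] + t·p1[i].
  v1: (1-0.911)·(2.49,0.24) + 0.911·(7.31,1.95) = (6.8810,1.7978)
  v2: (1-0.911)·(2.67,2.13) + 0.911·(7.6,6.15) = (7.1612,5.7922)
  v3: (1-0.911)·(-0.59,4.57) + 0.911·(0.85,7.48) = (0.7218,7.2210)
  v4: (1-0.911)·(-0.91,-3.52) + 0.911·(-0.06,-5.16) = (-0.1356,-5.0140)
Shoelace sum Σ(x_i·y_{i+1} − x_{i+1}·y_i):
  i=1: 6.8810·5.7922 − 7.1612·1.7978 = +26.9819 (running +26.9819)
  i=2: 7.1612·7.2210 − 0.7218·5.7922 = +47.5303 (running +74.5121)
  i=3: 0.7218·-5.0140 − -0.1356·7.2210 = -2.6398 (running +71.8723)
  i=4: -0.1356·1.7978 − 6.8810·-5.0140 = +34.2578 (running +106.1301)
Area = |Σ|/2 = |106.1301|/2 = 53.0651

Area at t=0.911: 53.0651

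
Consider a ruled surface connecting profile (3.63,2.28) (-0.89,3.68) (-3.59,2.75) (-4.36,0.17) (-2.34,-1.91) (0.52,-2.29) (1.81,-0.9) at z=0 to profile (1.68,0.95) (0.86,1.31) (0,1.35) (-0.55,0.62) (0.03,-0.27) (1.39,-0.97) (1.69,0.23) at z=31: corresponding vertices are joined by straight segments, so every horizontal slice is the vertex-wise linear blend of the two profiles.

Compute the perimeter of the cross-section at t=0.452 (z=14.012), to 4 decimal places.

Perimeter at t=0.452: 14.9488

Cross-section at t=0.452: each vertex is (1-t)·p0[i] + t·p1[i].
  v1: (1-0.452)·(3.63,2.28) + 0.452·(1.68,0.95) = (2.7486,1.6788)
  v2: (1-0.452)·(-0.89,3.68) + 0.452·(0.86,1.31) = (-0.0990,2.6088)
  v3: (1-0.452)·(-3.59,2.75) + 0.452·(0,1.35) = (-1.9673,2.1172)
  v4: (1-0.452)·(-4.36,0.17) + 0.452·(-0.55,0.62) = (-2.6379,0.3734)
  v5: (1-0.452)·(-2.34,-1.91) + 0.452·(0.03,-0.27) = (-1.2688,-1.1687)
  v6: (1-0.452)·(0.52,-2.29) + 0.452·(1.39,-0.97) = (0.9132,-1.6934)
  v7: (1-0.452)·(1.81,-0.9) + 0.452·(1.69,0.23) = (1.7558,-0.3892)
Perimeter = Σ |v_{i+1} − v_i|:
  edge 1→2: √(-2.8476² + 0.9299²) = 2.9956 (running 2.9956)
  edge 2→3: √(-1.8683² + -0.4916²) = 1.9319 (running 4.9275)
  edge 3→4: √(-0.6706² + -1.7438²) = 1.8683 (running 6.7958)
  edge 4→5: √(1.3691² + -1.5421²) = 2.0622 (running 8.8580)
  edge 5→6: √(2.1820² + -0.5246²) = 2.2442 (running 11.1022)
  edge 6→7: √(0.8425² + 1.3041²) = 1.5526 (running 12.6548)
  edge 7→1: √(0.9928² + 2.0681²) = 2.2941 (running 14.9488)
Perimeter = 14.9488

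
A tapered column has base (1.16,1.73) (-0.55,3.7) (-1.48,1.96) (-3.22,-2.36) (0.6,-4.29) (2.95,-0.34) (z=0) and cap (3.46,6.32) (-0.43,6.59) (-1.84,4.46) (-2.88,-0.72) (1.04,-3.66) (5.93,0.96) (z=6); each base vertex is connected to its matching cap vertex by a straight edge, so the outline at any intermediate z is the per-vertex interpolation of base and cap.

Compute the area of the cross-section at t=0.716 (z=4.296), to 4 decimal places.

Area at t=0.716: 48.2205

Cross-section at t=0.716: each vertex is (1-t)·p0[i] + t·p1[i].
  v1: (1-0.716)·(1.16,1.73) + 0.716·(3.46,6.32) = (2.8068,5.0164)
  v2: (1-0.716)·(-0.55,3.7) + 0.716·(-0.43,6.59) = (-0.4641,5.7692)
  v3: (1-0.716)·(-1.48,1.96) + 0.716·(-1.84,4.46) = (-1.7378,3.7500)
  v4: (1-0.716)·(-3.22,-2.36) + 0.716·(-2.88,-0.72) = (-2.9766,-1.1858)
  v5: (1-0.716)·(0.6,-4.29) + 0.716·(1.04,-3.66) = (0.9150,-3.8389)
  v6: (1-0.716)·(2.95,-0.34) + 0.716·(5.93,0.96) = (5.0837,0.5908)
Shoelace sum Σ(x_i·y_{i+1} − x_{i+1}·y_i):
  i=1: 2.8068·5.7692 − -0.4641·5.0164 = +18.5211 (running +18.5211)
  i=2: -0.4641·3.7500 − -1.7378·5.7692 = +8.2853 (running +26.8064)
  i=3: -1.7378·-1.1858 − -2.9766·3.7500 = +13.2227 (running +40.0291)
  i=4: -2.9766·-3.8389 − 0.9150·-1.1858 = +12.5118 (running +52.5408)
  i=5: 0.9150·0.5908 − 5.0837·-3.8389 = +20.0564 (running +72.5973)
  i=6: 5.0837·5.0164 − 2.8068·0.5908 = +23.8437 (running +96.4410)
Area = |Σ|/2 = |96.4410|/2 = 48.2205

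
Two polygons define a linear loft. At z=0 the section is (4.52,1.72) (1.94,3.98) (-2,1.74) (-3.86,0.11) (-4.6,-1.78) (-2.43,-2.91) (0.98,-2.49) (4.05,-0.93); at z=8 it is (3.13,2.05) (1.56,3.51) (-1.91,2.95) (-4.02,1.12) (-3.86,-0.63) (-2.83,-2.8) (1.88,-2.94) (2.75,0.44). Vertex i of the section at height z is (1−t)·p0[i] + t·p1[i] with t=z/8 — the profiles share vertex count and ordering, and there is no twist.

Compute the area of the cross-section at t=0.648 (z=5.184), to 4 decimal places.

Cross-section at t=0.648: each vertex is (1-t)·p0[i] + t·p1[i].
  v1: (1-0.648)·(4.52,1.72) + 0.648·(3.13,2.05) = (3.6193,1.9338)
  v2: (1-0.648)·(1.94,3.98) + 0.648·(1.56,3.51) = (1.6938,3.6754)
  v3: (1-0.648)·(-2,1.74) + 0.648·(-1.91,2.95) = (-1.9417,2.5241)
  v4: (1-0.648)·(-3.86,0.11) + 0.648·(-4.02,1.12) = (-3.9637,0.7645)
  v5: (1-0.648)·(-4.6,-1.78) + 0.648·(-3.86,-0.63) = (-4.1205,-1.0348)
  v6: (1-0.648)·(-2.43,-2.91) + 0.648·(-2.83,-2.8) = (-2.6892,-2.8387)
  v7: (1-0.648)·(0.98,-2.49) + 0.648·(1.88,-2.94) = (1.5632,-2.7816)
  v8: (1-0.648)·(4.05,-0.93) + 0.648·(2.75,0.44) = (3.2076,-0.0422)
Shoelace sum Σ(x_i·y_{i+1} − x_{i+1}·y_i):
  i=1: 3.6193·3.6754 − 1.6938·1.9338 = +10.0270 (running +10.0270)
  i=2: 1.6938·2.5241 − -1.9417·3.6754 = +11.4117 (running +21.4387)
  i=3: -1.9417·0.7645 − -3.9637·2.5241 = +8.5203 (running +29.9590)
  i=4: -3.9637·-1.0348 − -4.1205·0.7645 = +7.2516 (running +37.2106)
  i=5: -4.1205·-2.8387 − -2.6892·-1.0348 = +8.9141 (running +46.1247)
  i=6: -2.6892·-2.7816 − 1.5632·-2.8387 = +11.9178 (running +58.0425)
  i=7: 1.5632·-0.0422 − 3.2076·-2.7816 = +8.8562 (running +66.8987)
  i=8: 3.2076·1.9338 − 3.6193·-0.0422 = +6.3559 (running +73.2546)
Area = |Σ|/2 = |73.2546|/2 = 36.6273

Area at t=0.648: 36.6273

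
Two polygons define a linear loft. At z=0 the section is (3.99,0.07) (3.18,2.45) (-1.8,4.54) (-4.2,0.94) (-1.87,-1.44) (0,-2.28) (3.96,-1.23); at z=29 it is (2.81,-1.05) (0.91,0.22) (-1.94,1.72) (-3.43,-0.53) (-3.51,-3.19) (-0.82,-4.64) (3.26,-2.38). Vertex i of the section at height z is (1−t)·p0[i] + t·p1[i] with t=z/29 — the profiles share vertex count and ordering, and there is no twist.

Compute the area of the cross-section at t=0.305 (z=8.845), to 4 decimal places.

Cross-section at t=0.305: each vertex is (1-t)·p0[i] + t·p1[i].
  v1: (1-0.305)·(3.99,0.07) + 0.305·(2.81,-1.05) = (3.6301,-0.2716)
  v2: (1-0.305)·(3.18,2.45) + 0.305·(0.91,0.22) = (2.4877,1.7699)
  v3: (1-0.305)·(-1.8,4.54) + 0.305·(-1.94,1.72) = (-1.8427,3.6799)
  v4: (1-0.305)·(-4.2,0.94) + 0.305·(-3.43,-0.53) = (-3.9652,0.4916)
  v5: (1-0.305)·(-1.87,-1.44) + 0.305·(-3.51,-3.19) = (-2.3702,-1.9738)
  v6: (1-0.305)·(0,-2.28) + 0.305·(-0.82,-4.64) = (-0.2501,-2.9998)
  v7: (1-0.305)·(3.96,-1.23) + 0.305·(3.26,-2.38) = (3.7465,-1.5808)
Shoelace sum Σ(x_i·y_{i+1} − x_{i+1}·y_i):
  i=1: 3.6301·1.7699 − 2.4877·-0.2716 = +7.1004 (running +7.1004)
  i=2: 2.4877·3.6799 − -1.8427·1.7699 = +12.4156 (running +19.5160)
  i=3: -1.8427·0.4916 − -3.9652·3.6799 = +13.6854 (running +33.2014)
  i=4: -3.9652·-1.9738 − -2.3702·0.4916 = +8.9915 (running +42.1929)
  i=5: -2.3702·-2.9998 − -0.2501·-1.9738 = +6.6165 (running +48.8094)
  i=6: -0.2501·-1.5808 − 3.7465·-2.9998 = +11.6341 (running +60.4435)
  i=7: 3.7465·-0.2716 − 3.6301·-1.5808 = +4.7207 (running +65.1642)
Area = |Σ|/2 = |65.1642|/2 = 32.5821

Area at t=0.305: 32.5821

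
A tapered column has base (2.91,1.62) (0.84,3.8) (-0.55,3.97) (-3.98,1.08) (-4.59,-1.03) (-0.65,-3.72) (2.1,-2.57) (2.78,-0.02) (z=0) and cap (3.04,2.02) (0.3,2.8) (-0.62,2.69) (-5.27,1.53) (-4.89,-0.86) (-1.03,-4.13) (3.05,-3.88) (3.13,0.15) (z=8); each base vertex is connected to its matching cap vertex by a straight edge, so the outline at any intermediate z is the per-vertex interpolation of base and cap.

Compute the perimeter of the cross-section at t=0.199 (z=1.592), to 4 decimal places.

Cross-section at t=0.199: each vertex is (1-t)·p0[i] + t·p1[i].
  v1: (1-0.199)·(2.91,1.62) + 0.199·(3.04,2.02) = (2.9359,1.6996)
  v2: (1-0.199)·(0.84,3.8) + 0.199·(0.3,2.8) = (0.7325,3.6010)
  v3: (1-0.199)·(-0.55,3.97) + 0.199·(-0.62,2.69) = (-0.5639,3.7153)
  v4: (1-0.199)·(-3.98,1.08) + 0.199·(-5.27,1.53) = (-4.2367,1.1696)
  v5: (1-0.199)·(-4.59,-1.03) + 0.199·(-4.89,-0.86) = (-4.6497,-0.9962)
  v6: (1-0.199)·(-0.65,-3.72) + 0.199·(-1.03,-4.13) = (-0.7256,-3.8016)
  v7: (1-0.199)·(2.1,-2.57) + 0.199·(3.05,-3.88) = (2.2891,-2.8307)
  v8: (1-0.199)·(2.78,-0.02) + 0.199·(3.13,0.15) = (2.8496,0.0138)
Perimeter = Σ |v_{i+1} − v_i|:
  edge 1→2: √(-2.2033² + 1.9014²) = 2.9103 (running 2.9103)
  edge 2→3: √(-1.2965² + 0.1143²) = 1.3015 (running 4.2118)
  edge 3→4: √(-3.6728² + -2.5457²) = 4.4688 (running 8.6806)
  edge 4→5: √(-0.4130² + -2.1657²) = 2.2047 (running 10.8854)
  edge 5→6: √(3.9241² + -2.8054²) = 4.8238 (running 15.7091)
  edge 6→7: √(3.0147² + 0.9709²) = 3.1672 (running 18.8763)
  edge 7→8: √(0.5606² + 2.8445²) = 2.8992 (running 21.7755)
  edge 8→1: √(0.0862² + 1.6858²) = 1.6880 (running 23.4635)
Perimeter = 23.4635

Perimeter at t=0.199: 23.4635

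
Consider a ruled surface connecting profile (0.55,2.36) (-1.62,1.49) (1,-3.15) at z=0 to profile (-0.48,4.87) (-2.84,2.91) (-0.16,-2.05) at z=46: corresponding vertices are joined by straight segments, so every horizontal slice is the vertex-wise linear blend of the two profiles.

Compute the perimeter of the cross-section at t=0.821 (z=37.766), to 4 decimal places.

Perimeter at t=0.821: 15.1785

Cross-section at t=0.821: each vertex is (1-t)·p0[i] + t·p1[i].
  v1: (1-0.821)·(0.55,2.36) + 0.821·(-0.48,4.87) = (-0.2956,4.4207)
  v2: (1-0.821)·(-1.62,1.49) + 0.821·(-2.84,2.91) = (-2.6216,2.6558)
  v3: (1-0.821)·(1,-3.15) + 0.821·(-0.16,-2.05) = (0.0476,-2.2469)
Perimeter = Σ |v_{i+1} − v_i|:
  edge 1→2: √(-2.3260² + -1.7649²) = 2.9198 (running 2.9198)
  edge 2→3: √(2.6693² + -4.9027²) = 5.5823 (running 8.5020)
  edge 3→1: √(-0.3433² + 6.6676²) = 6.6764 (running 15.1785)
Perimeter = 15.1785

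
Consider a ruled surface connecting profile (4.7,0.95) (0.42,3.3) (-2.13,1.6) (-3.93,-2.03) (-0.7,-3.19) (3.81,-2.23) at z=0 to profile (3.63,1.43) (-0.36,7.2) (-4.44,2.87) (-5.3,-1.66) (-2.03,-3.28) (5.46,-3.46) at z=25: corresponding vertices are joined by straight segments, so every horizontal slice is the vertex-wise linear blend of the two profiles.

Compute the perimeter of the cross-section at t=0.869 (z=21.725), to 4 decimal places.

Cross-section at t=0.869: each vertex is (1-t)·p0[i] + t·p1[i].
  v1: (1-0.869)·(4.7,0.95) + 0.869·(3.63,1.43) = (3.7702,1.3671)
  v2: (1-0.869)·(0.42,3.3) + 0.869·(-0.36,7.2) = (-0.2578,6.6891)
  v3: (1-0.869)·(-2.13,1.6) + 0.869·(-4.44,2.87) = (-4.1374,2.7036)
  v4: (1-0.869)·(-3.93,-2.03) + 0.869·(-5.3,-1.66) = (-5.1205,-1.7085)
  v5: (1-0.869)·(-0.7,-3.19) + 0.869·(-2.03,-3.28) = (-1.8558,-3.2682)
  v6: (1-0.869)·(3.81,-2.23) + 0.869·(5.46,-3.46) = (5.2439,-3.2989)
Perimeter = Σ |v_{i+1} − v_i|:
  edge 1→2: √(-4.0280² + 5.3220²) = 6.6744 (running 6.6744)
  edge 2→3: √(-3.8796² + -3.9855²) = 5.5619 (running 12.2364)
  edge 3→4: √(-0.9831² + -4.4121²) = 4.5203 (running 16.7567)
  edge 4→5: √(3.2648² + -1.5597²) = 3.6182 (running 20.3749)
  edge 5→6: √(7.0996² + -0.0307²) = 7.0997 (running 27.4746)
  edge 6→1: √(-1.4737² + 4.6660²) = 4.8932 (running 32.3678)
Perimeter = 32.3678

Perimeter at t=0.869: 32.3678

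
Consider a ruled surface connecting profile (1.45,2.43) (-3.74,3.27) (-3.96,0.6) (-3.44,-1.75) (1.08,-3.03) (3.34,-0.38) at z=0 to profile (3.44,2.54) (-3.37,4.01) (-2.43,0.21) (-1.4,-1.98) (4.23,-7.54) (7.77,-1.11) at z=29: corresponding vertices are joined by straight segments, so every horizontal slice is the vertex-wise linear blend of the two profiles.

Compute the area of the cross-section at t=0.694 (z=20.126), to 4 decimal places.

Area at t=0.694: 54.6853

Cross-section at t=0.694: each vertex is (1-t)·p0[i] + t·p1[i].
  v1: (1-0.694)·(1.45,2.43) + 0.694·(3.44,2.54) = (2.8311,2.5063)
  v2: (1-0.694)·(-3.74,3.27) + 0.694·(-3.37,4.01) = (-3.4832,3.7836)
  v3: (1-0.694)·(-3.96,0.6) + 0.694·(-2.43,0.21) = (-2.8982,0.3293)
  v4: (1-0.694)·(-3.44,-1.75) + 0.694·(-1.4,-1.98) = (-2.0242,-1.9096)
  v5: (1-0.694)·(1.08,-3.03) + 0.694·(4.23,-7.54) = (3.2661,-6.1599)
  v6: (1-0.694)·(3.34,-0.38) + 0.694·(7.77,-1.11) = (6.4144,-0.8866)
Shoelace sum Σ(x_i·y_{i+1} − x_{i+1}·y_i):
  i=1: 2.8311·3.7836 − -3.4832·2.5063 = +19.4416 (running +19.4416)
  i=2: -3.4832·0.3293 − -2.8982·3.7836 = +9.8183 (running +29.2599)
  i=3: -2.8982·-1.9096 − -2.0242·0.3293 = +6.2011 (running +35.4610)
  i=4: -2.0242·-6.1599 − 3.2661·-1.9096 = +18.7062 (running +54.1672)
  i=5: 3.2661·-0.8866 − 6.4144·-6.1599 = +36.6167 (running +90.7838)
  i=6: 6.4144·2.5063 − 2.8311·-0.8866 = +18.5868 (running +109.3706)
Area = |Σ|/2 = |109.3706|/2 = 54.6853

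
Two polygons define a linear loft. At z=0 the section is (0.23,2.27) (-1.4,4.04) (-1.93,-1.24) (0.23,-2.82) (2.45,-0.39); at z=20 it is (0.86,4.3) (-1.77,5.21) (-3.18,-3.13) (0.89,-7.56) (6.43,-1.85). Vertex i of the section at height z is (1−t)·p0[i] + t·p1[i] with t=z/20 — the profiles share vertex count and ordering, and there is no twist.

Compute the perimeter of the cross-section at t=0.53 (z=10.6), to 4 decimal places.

Perimeter at t=0.53: 25.7187

Cross-section at t=0.53: each vertex is (1-t)·p0[i] + t·p1[i].
  v1: (1-0.53)·(0.23,2.27) + 0.53·(0.86,4.3) = (0.5639,3.3459)
  v2: (1-0.53)·(-1.4,4.04) + 0.53·(-1.77,5.21) = (-1.5961,4.6601)
  v3: (1-0.53)·(-1.93,-1.24) + 0.53·(-3.18,-3.13) = (-2.5925,-2.2417)
  v4: (1-0.53)·(0.23,-2.82) + 0.53·(0.89,-7.56) = (0.5798,-5.3322)
  v5: (1-0.53)·(2.45,-0.39) + 0.53·(6.43,-1.85) = (4.5594,-1.1638)
Perimeter = Σ |v_{i+1} − v_i|:
  edge 1→2: √(-2.1600² + 1.3142²) = 2.5284 (running 2.5284)
  edge 2→3: √(-0.9964² + -6.9018²) = 6.9734 (running 9.5017)
  edge 3→4: √(3.1723² + -3.0905²) = 4.4288 (running 13.9306)
  edge 4→5: √(3.9796² + 4.1684²) = 5.7631 (running 19.6936)
  edge 5→1: √(-3.9955² + 4.5097²) = 6.0251 (running 25.7187)
Perimeter = 25.7187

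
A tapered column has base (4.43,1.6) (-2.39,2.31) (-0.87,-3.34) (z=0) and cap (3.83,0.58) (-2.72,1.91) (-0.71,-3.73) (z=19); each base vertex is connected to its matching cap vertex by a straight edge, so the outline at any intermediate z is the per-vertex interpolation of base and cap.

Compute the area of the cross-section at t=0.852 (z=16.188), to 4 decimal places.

Cross-section at t=0.852: each vertex is (1-t)·p0[i] + t·p1[i].
  v1: (1-0.852)·(4.43,1.6) + 0.852·(3.83,0.58) = (3.9188,0.7310)
  v2: (1-0.852)·(-2.39,2.31) + 0.852·(-2.72,1.91) = (-2.6712,1.9692)
  v3: (1-0.852)·(-0.87,-3.34) + 0.852·(-0.71,-3.73) = (-0.7337,-3.6723)
Shoelace sum Σ(x_i·y_{i+1} − x_{i+1}·y_i):
  i=1: 3.9188·1.9692 − -2.6712·0.7310 = +9.6694 (running +9.6694)
  i=2: -2.6712·-3.6723 − -0.7337·1.9692 = +11.2540 (running +20.9234)
  i=3: -0.7337·0.7310 − 3.9188·-3.6723 = +13.8546 (running +34.7781)
Area = |Σ|/2 = |34.7781|/2 = 17.3890

Area at t=0.852: 17.3890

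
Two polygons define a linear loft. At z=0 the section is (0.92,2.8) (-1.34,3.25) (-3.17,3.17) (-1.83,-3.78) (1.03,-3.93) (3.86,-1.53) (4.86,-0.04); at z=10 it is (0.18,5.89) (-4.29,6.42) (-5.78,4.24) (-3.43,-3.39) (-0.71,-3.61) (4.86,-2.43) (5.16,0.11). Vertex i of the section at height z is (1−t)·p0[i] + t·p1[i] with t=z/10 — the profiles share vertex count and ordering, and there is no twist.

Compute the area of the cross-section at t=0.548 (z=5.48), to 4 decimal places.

Area at t=0.548: 56.9990

Cross-section at t=0.548: each vertex is (1-t)·p0[i] + t·p1[i].
  v1: (1-0.548)·(0.92,2.8) + 0.548·(0.18,5.89) = (0.5145,4.4933)
  v2: (1-0.548)·(-1.34,3.25) + 0.548·(-4.29,6.42) = (-2.9566,4.9872)
  v3: (1-0.548)·(-3.17,3.17) + 0.548·(-5.78,4.24) = (-4.6003,3.7564)
  v4: (1-0.548)·(-1.83,-3.78) + 0.548·(-3.43,-3.39) = (-2.7068,-3.5663)
  v5: (1-0.548)·(1.03,-3.93) + 0.548·(-0.71,-3.61) = (0.0765,-3.7546)
  v6: (1-0.548)·(3.86,-1.53) + 0.548·(4.86,-2.43) = (4.4080,-2.0232)
  v7: (1-0.548)·(4.86,-0.04) + 0.548·(5.16,0.11) = (5.0244,0.0422)
Shoelace sum Σ(x_i·y_{i+1} − x_{i+1}·y_i):
  i=1: 0.5145·4.9872 − -2.9566·4.4933 = +15.8507 (running +15.8507)
  i=2: -2.9566·3.7564 − -4.6003·4.9872 = +11.8363 (running +27.6870)
  i=3: -4.6003·-3.5663 − -2.7068·3.7564 = +26.5736 (running +54.2606)
  i=4: -2.7068·-3.7546 − 0.0765·-3.5663 = +10.4358 (running +64.6964)
  i=5: 0.0765·-2.0232 − 4.4080·-3.7546 = +16.3957 (running +81.0922)
  i=6: 4.4080·0.0422 − 5.0244·-2.0232 = +10.3514 (running +91.4435)
  i=7: 5.0244·4.4933 − 0.5145·0.0422 = +22.5545 (running +113.9981)
Area = |Σ|/2 = |113.9981|/2 = 56.9990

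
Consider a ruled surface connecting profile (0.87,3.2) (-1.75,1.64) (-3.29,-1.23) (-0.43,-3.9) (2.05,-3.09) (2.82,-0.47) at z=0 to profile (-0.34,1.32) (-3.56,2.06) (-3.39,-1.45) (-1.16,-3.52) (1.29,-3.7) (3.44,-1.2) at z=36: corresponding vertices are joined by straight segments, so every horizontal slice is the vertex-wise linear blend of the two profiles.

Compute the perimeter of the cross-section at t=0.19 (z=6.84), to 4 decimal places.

Perimeter at t=0.19: 19.4243

Cross-section at t=0.19: each vertex is (1-t)·p0[i] + t·p1[i].
  v1: (1-0.19)·(0.87,3.2) + 0.19·(-0.34,1.32) = (0.6401,2.8428)
  v2: (1-0.19)·(-1.75,1.64) + 0.19·(-3.56,2.06) = (-2.0939,1.7198)
  v3: (1-0.19)·(-3.29,-1.23) + 0.19·(-3.39,-1.45) = (-3.3090,-1.2718)
  v4: (1-0.19)·(-0.43,-3.9) + 0.19·(-1.16,-3.52) = (-0.5687,-3.8278)
  v5: (1-0.19)·(2.05,-3.09) + 0.19·(1.29,-3.7) = (1.9056,-3.2059)
  v6: (1-0.19)·(2.82,-0.47) + 0.19·(3.44,-1.2) = (2.9378,-0.6087)
Perimeter = Σ |v_{i+1} − v_i|:
  edge 1→2: √(-2.7340² + -1.1230²) = 2.9557 (running 2.9557)
  edge 2→3: √(-1.2151² + -2.9916²) = 3.2290 (running 6.1846)
  edge 3→4: √(2.7403² + -2.5560²) = 3.7473 (running 9.9319)
  edge 4→5: √(2.4743² + 0.6219²) = 2.5513 (running 12.4832)
  edge 5→6: √(1.0322² + 2.5972²) = 2.7948 (running 15.2780)
  edge 6→1: √(-2.2977² + 3.4515²) = 4.1464 (running 19.4243)
Perimeter = 19.4243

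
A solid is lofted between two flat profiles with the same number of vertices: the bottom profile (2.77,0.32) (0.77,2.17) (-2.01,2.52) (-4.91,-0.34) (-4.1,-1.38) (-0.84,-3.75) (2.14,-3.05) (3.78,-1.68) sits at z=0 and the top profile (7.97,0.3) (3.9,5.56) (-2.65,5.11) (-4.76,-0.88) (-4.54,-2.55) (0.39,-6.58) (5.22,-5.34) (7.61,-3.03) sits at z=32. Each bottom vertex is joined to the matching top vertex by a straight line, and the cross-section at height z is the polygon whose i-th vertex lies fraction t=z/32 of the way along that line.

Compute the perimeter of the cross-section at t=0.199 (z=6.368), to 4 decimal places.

Perimeter at t=0.199: 25.5105

Cross-section at t=0.199: each vertex is (1-t)·p0[i] + t·p1[i].
  v1: (1-0.199)·(2.77,0.32) + 0.199·(7.97,0.3) = (3.8048,0.3160)
  v2: (1-0.199)·(0.77,2.17) + 0.199·(3.9,5.56) = (1.3929,2.8446)
  v3: (1-0.199)·(-2.01,2.52) + 0.199·(-2.65,5.11) = (-2.1374,3.0354)
  v4: (1-0.199)·(-4.91,-0.34) + 0.199·(-4.76,-0.88) = (-4.8801,-0.4475)
  v5: (1-0.199)·(-4.1,-1.38) + 0.199·(-4.54,-2.55) = (-4.1876,-1.6128)
  v6: (1-0.199)·(-0.84,-3.75) + 0.199·(0.39,-6.58) = (-0.5952,-4.3132)
  v7: (1-0.199)·(2.14,-3.05) + 0.199·(5.22,-5.34) = (2.7529,-3.5057)
  v8: (1-0.199)·(3.78,-1.68) + 0.199·(7.61,-3.03) = (4.5422,-1.9486)
Perimeter = Σ |v_{i+1} − v_i|:
  edge 1→2: √(-2.4119² + 2.5286²) = 3.4944 (running 3.4944)
  edge 2→3: √(-3.5302² + 0.1908²) = 3.5354 (running 7.0298)
  edge 3→4: √(-2.7428² + -3.4829²) = 4.4332 (running 11.4630)
  edge 4→5: √(0.6926² + -1.1654²) = 1.3556 (running 12.8187)
  edge 5→6: √(3.5923² + -2.7003²) = 4.4941 (running 17.3127)
  edge 6→7: √(3.3481² + 0.8075²) = 3.4441 (running 20.7569)
  edge 7→8: √(1.7892² + 1.5571²) = 2.3719 (running 23.1288)
  edge 8→1: √(-0.7374² + 2.2647²) = 2.3817 (running 25.5105)
Perimeter = 25.5105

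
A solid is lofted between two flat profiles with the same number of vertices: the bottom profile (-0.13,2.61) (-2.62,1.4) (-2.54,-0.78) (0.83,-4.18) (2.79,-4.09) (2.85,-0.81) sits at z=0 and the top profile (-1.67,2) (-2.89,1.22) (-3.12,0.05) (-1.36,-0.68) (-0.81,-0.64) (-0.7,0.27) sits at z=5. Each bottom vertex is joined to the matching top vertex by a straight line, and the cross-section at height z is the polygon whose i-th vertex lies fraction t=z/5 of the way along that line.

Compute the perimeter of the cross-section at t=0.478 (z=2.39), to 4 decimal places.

Perimeter at t=0.478: 13.9283

Cross-section at t=0.478: each vertex is (1-t)·p0[i] + t·p1[i].
  v1: (1-0.478)·(-0.13,2.61) + 0.478·(-1.67,2) = (-0.8661,2.3184)
  v2: (1-0.478)·(-2.62,1.4) + 0.478·(-2.89,1.22) = (-2.7491,1.3140)
  v3: (1-0.478)·(-2.54,-0.78) + 0.478·(-3.12,0.05) = (-2.8172,-0.3833)
  v4: (1-0.478)·(0.83,-4.18) + 0.478·(-1.36,-0.68) = (-0.2168,-2.5070)
  v5: (1-0.478)·(2.79,-4.09) + 0.478·(-0.81,-0.64) = (1.0692,-2.4409)
  v6: (1-0.478)·(2.85,-0.81) + 0.478·(-0.7,0.27) = (1.1531,-0.2938)
Perimeter = Σ |v_{i+1} − v_i|:
  edge 1→2: √(-1.8829² + -1.0045²) = 2.1341 (running 2.1341)
  edge 2→3: √(-0.0682² + -1.6972²) = 1.6986 (running 3.8327)
  edge 3→4: √(2.6004² + -2.1237²) = 3.3574 (running 7.1901)
  edge 4→5: √(1.2860² + 0.0661²) = 1.2877 (running 8.4779)
  edge 5→6: √(0.0839² + 2.1471²) = 2.1488 (running 10.6266)
  edge 6→1: √(-2.0192² + 2.6122²) = 3.3016 (running 13.9283)
Perimeter = 13.9283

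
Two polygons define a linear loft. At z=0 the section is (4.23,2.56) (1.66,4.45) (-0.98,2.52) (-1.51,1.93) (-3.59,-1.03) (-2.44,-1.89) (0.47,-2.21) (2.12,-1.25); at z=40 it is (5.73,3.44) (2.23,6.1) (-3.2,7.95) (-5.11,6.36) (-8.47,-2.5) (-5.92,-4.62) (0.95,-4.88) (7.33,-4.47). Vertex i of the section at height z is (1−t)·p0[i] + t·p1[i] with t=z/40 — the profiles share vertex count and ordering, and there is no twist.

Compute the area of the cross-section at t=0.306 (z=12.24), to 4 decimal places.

Area at t=0.306: 55.8916

Cross-section at t=0.306: each vertex is (1-t)·p0[i] + t·p1[i].
  v1: (1-0.306)·(4.23,2.56) + 0.306·(5.73,3.44) = (4.6890,2.8293)
  v2: (1-0.306)·(1.66,4.45) + 0.306·(2.23,6.1) = (1.8344,4.9549)
  v3: (1-0.306)·(-0.98,2.52) + 0.306·(-3.2,7.95) = (-1.6593,4.1816)
  v4: (1-0.306)·(-1.51,1.93) + 0.306·(-5.11,6.36) = (-2.6116,3.2856)
  v5: (1-0.306)·(-3.59,-1.03) + 0.306·(-8.47,-2.5) = (-5.0833,-1.4798)
  v6: (1-0.306)·(-2.44,-1.89) + 0.306·(-5.92,-4.62) = (-3.5049,-2.7254)
  v7: (1-0.306)·(0.47,-2.21) + 0.306·(0.95,-4.88) = (0.6169,-3.0270)
  v8: (1-0.306)·(2.12,-1.25) + 0.306·(7.33,-4.47) = (3.7143,-2.2353)
Shoelace sum Σ(x_i·y_{i+1} − x_{i+1}·y_i):
  i=1: 4.6890·4.9549 − 1.8344·2.8293 = +18.0434 (running +18.0434)
  i=2: 1.8344·4.1816 − -1.6593·4.9549 = +15.8925 (running +33.9360)
  i=3: -1.6593·3.2856 − -2.6116·4.1816 = +5.4688 (running +39.4048)
  i=4: -2.6116·-1.4798 − -5.0833·3.2856 = +20.5662 (running +59.9710)
  i=5: -5.0833·-2.7254 − -3.5049·-1.4798 = +8.6673 (running +68.6383)
  i=6: -3.5049·-3.0270 − 0.6169·-2.7254 = +12.2906 (running +80.9288)
  i=7: 0.6169·-2.2353 − 3.7143·-3.0270 = +9.8642 (running +90.7931)
  i=8: 3.7143·2.8293 − 4.6890·-2.2353 = +20.9901 (running +111.7831)
Area = |Σ|/2 = |111.7831|/2 = 55.8916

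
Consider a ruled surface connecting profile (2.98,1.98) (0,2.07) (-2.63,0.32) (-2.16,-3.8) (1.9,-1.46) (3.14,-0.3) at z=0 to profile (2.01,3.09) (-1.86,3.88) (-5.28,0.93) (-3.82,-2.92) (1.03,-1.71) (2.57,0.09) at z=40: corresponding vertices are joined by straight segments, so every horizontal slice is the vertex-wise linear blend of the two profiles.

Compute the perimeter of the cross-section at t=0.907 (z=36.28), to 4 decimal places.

Cross-section at t=0.907: each vertex is (1-t)·p0[i] + t·p1[i].
  v1: (1-0.907)·(2.98,1.98) + 0.907·(2.01,3.09) = (2.1002,2.9868)
  v2: (1-0.907)·(0,2.07) + 0.907·(-1.86,3.88) = (-1.6870,3.7117)
  v3: (1-0.907)·(-2.63,0.32) + 0.907·(-5.28,0.93) = (-5.0335,0.8733)
  v4: (1-0.907)·(-2.16,-3.8) + 0.907·(-3.82,-2.92) = (-3.6656,-3.0018)
  v5: (1-0.907)·(1.9,-1.46) + 0.907·(1.03,-1.71) = (1.1109,-1.6867)
  v6: (1-0.907)·(3.14,-0.3) + 0.907·(2.57,0.09) = (2.6230,0.0537)
Perimeter = Σ |v_{i+1} − v_i|:
  edge 1→2: √(-3.7872² + 0.7249²) = 3.8560 (running 3.8560)
  edge 2→3: √(-3.3465² + -2.8384²) = 4.3881 (running 8.2441)
  edge 3→4: √(1.3679² + -3.8751²) = 4.1095 (running 12.3536)
  edge 4→5: √(4.7765² + 1.3151²) = 4.9543 (running 17.3078)
  edge 5→6: √(1.5121² + 1.7405²) = 2.3056 (running 19.6134)
  edge 6→1: √(-0.5228² + 2.9330²) = 2.9793 (running 22.5927)
Perimeter = 22.5927

Perimeter at t=0.907: 22.5927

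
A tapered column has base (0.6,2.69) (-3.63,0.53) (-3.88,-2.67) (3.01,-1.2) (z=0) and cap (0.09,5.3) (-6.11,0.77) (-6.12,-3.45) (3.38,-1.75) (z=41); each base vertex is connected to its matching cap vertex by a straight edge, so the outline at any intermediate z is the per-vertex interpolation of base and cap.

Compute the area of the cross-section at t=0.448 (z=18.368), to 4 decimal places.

Area at t=0.448: 32.7043

Cross-section at t=0.448: each vertex is (1-t)·p0[i] + t·p1[i].
  v1: (1-0.448)·(0.6,2.69) + 0.448·(0.09,5.3) = (0.3715,3.8593)
  v2: (1-0.448)·(-3.63,0.53) + 0.448·(-6.11,0.77) = (-4.7410,0.6375)
  v3: (1-0.448)·(-3.88,-2.67) + 0.448·(-6.12,-3.45) = (-4.8835,-3.0194)
  v4: (1-0.448)·(3.01,-1.2) + 0.448·(3.38,-1.75) = (3.1758,-1.4464)
Shoelace sum Σ(x_i·y_{i+1} − x_{i+1}·y_i):
  i=1: 0.3715·0.6375 − -4.7410·3.8593 = +18.5339 (running +18.5339)
  i=2: -4.7410·-3.0194 − -4.8835·0.6375 = +17.4286 (running +35.9625)
  i=3: -4.8835·-1.4464 − 3.1758·-3.0194 = +16.6525 (running +52.6150)
  i=4: 3.1758·3.8593 − 0.3715·-1.4464 = +12.7935 (running +65.4085)
Area = |Σ|/2 = |65.4085|/2 = 32.7043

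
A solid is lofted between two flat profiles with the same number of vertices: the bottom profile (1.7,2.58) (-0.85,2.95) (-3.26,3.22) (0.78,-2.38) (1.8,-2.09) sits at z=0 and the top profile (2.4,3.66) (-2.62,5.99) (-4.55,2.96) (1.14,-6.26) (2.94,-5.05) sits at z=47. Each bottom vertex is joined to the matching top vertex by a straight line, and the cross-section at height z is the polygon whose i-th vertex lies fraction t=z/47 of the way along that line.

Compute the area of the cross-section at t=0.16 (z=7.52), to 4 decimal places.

Cross-section at t=0.16: each vertex is (1-t)·p0[i] + t·p1[i].
  v1: (1-0.16)·(1.7,2.58) + 0.16·(2.4,3.66) = (1.8120,2.7528)
  v2: (1-0.16)·(-0.85,2.95) + 0.16·(-2.62,5.99) = (-1.1332,3.4364)
  v3: (1-0.16)·(-3.26,3.22) + 0.16·(-4.55,2.96) = (-3.4664,3.1784)
  v4: (1-0.16)·(0.78,-2.38) + 0.16·(1.14,-6.26) = (0.8376,-3.0008)
  v5: (1-0.16)·(1.8,-2.09) + 0.16·(2.94,-5.05) = (1.9824,-2.5636)
Shoelace sum Σ(x_i·y_{i+1} − x_{i+1}·y_i):
  i=1: 1.8120·3.4364 − -1.1332·2.7528 = +9.3462 (running +9.3462)
  i=2: -1.1332·3.1784 − -3.4664·3.4364 = +8.3102 (running +17.6564)
  i=3: -3.4664·-3.0008 − 0.8376·3.1784 = +7.7397 (running +25.3961)
  i=4: 0.8376·-2.5636 − 1.9824·-3.0008 = +3.8015 (running +29.1977)
  i=5: 1.9824·2.7528 − 1.8120·-2.5636 = +10.1024 (running +39.3001)
Area = |Σ|/2 = |39.3001|/2 = 19.6500

Area at t=0.16: 19.6500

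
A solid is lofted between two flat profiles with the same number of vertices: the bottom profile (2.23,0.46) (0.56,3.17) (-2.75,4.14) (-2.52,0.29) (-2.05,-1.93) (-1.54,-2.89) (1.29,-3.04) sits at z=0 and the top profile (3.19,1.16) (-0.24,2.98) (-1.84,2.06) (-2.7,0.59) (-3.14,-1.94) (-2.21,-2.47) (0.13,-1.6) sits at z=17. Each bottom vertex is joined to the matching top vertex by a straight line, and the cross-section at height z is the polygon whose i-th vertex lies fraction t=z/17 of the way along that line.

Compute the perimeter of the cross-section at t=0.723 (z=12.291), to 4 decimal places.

Cross-section at t=0.723: each vertex is (1-t)·p0[i] + t·p1[i].
  v1: (1-0.723)·(2.23,0.46) + 0.723·(3.19,1.16) = (2.9241,0.9661)
  v2: (1-0.723)·(0.56,3.17) + 0.723·(-0.24,2.98) = (-0.0184,3.0326)
  v3: (1-0.723)·(-2.75,4.14) + 0.723·(-1.84,2.06) = (-2.0921,2.6362)
  v4: (1-0.723)·(-2.52,0.29) + 0.723·(-2.7,0.59) = (-2.6501,0.5069)
  v5: (1-0.723)·(-2.05,-1.93) + 0.723·(-3.14,-1.94) = (-2.8381,-1.9372)
  v6: (1-0.723)·(-1.54,-2.89) + 0.723·(-2.21,-2.47) = (-2.0244,-2.5863)
  v7: (1-0.723)·(1.29,-3.04) + 0.723·(0.13,-1.6) = (0.4513,-1.9989)
Perimeter = Σ |v_{i+1} − v_i|:
  edge 1→2: √(-2.9425² + 2.0665²) = 3.5957 (running 3.5957)
  edge 2→3: √(-2.0737² + -0.3965²) = 2.1112 (running 5.7069)
  edge 3→4: √(-0.5581² + -2.1293²) = 2.2012 (running 7.9081)
  edge 4→5: √(-0.1879² + -2.4441²) = 2.4513 (running 10.3594)
  edge 5→6: √(0.8137² + -0.6491²) = 1.0409 (running 11.4003)
  edge 6→7: √(2.4757² + 0.5875²) = 2.5445 (running 13.9447)
  edge 7→1: √(2.4728² + 2.9650²) = 3.8608 (running 17.8055)
Perimeter = 17.8055

Perimeter at t=0.723: 17.8055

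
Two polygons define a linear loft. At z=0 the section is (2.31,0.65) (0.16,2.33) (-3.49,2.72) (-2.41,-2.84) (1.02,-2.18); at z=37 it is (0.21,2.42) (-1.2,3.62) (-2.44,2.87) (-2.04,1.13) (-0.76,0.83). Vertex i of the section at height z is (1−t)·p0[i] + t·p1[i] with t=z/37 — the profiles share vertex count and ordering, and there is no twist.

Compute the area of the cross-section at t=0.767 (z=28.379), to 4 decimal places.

Cross-section at t=0.767: each vertex is (1-t)·p0[i] + t·p1[i].
  v1: (1-0.767)·(2.31,0.65) + 0.767·(0.21,2.42) = (0.6993,2.0076)
  v2: (1-0.767)·(0.16,2.33) + 0.767·(-1.2,3.62) = (-0.8831,3.3194)
  v3: (1-0.767)·(-3.49,2.72) + 0.767·(-2.44,2.87) = (-2.6846,2.8351)
  v4: (1-0.767)·(-2.41,-2.84) + 0.767·(-2.04,1.13) = (-2.1262,0.2050)
  v5: (1-0.767)·(1.02,-2.18) + 0.767·(-0.76,0.83) = (-0.3453,0.1287)
Shoelace sum Σ(x_i·y_{i+1} − x_{i+1}·y_i):
  i=1: 0.6993·3.3194 − -0.8831·2.0076 = +4.0942 (running +4.0942)
  i=2: -0.8831·2.8351 − -2.6846·3.3194 = +6.4078 (running +10.5020)
  i=3: -2.6846·0.2050 − -2.1262·2.8351 = +5.4776 (running +15.9796)
  i=4: -2.1262·0.1287 − -0.3453·0.2050 = -0.2028 (running +15.7768)
  i=5: -0.3453·2.0076 − 0.6993·0.1287 = -0.7831 (running +14.9937)
Area = |Σ|/2 = |14.9937|/2 = 7.4968

Area at t=0.767: 7.4968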